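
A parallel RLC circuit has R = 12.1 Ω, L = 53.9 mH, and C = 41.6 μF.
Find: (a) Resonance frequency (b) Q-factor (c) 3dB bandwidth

Step 1 — Resonance: ω₀ = 1/√(LC) = 1/√(0.0539·4.16e-05) = 667.8 rad/s.
Step 2 — f₀ = ω₀/(2π) = 106.3 Hz.
Step 3 — Parallel Q: Q = R/(ω₀L) = 12.1/(667.8·0.0539) = 0.3362.
Step 4 — Bandwidth: Δω = ω₀/Q = 1987 rad/s; BW = Δω/(2π) = 316.2 Hz.

(a) f₀ = 106.3 Hz  (b) Q = 0.3362  (c) BW = 316.2 Hz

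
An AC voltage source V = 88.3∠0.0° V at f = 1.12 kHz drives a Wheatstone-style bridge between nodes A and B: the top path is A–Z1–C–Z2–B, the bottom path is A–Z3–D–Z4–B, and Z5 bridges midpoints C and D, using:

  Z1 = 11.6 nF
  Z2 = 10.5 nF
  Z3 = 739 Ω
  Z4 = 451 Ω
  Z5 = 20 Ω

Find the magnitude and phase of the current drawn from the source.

Step 1 — Angular frequency: ω = 2π·f = 2π·1120 = 7037 rad/s.
Step 2 — Component impedances:
  Z1: Z = 1/(jωC) = -j/(ω·C) = 0 - j1.225e+04 Ω
  Z2: Z = 1/(jωC) = -j/(ω·C) = 0 - j1.353e+04 Ω
  Z3: Z = R = 739 Ω
  Z4: Z = R = 451 Ω
  Z5: Z = R = 20 Ω
Step 3 — Bridge requires nodal analysis (the Z5 bridge couples midpoints C and D, so the two paths cannot be reduced to a simple series/parallel combination). Setting node B to ground and injecting 1 A at node A, the 3-node admittance system at A, C, D solves to V_A = Z_AB = 1187 - j59.43 Ω = 1188∠-2.9° Ω.
Step 4 — Source phasor: V = 88.3∠0.0° V = 88.3 V.
Step 5 — Ohm's law: I = V / Z_total = (88.3) / (1187 - j59.43) = 0.07422 + j0.003716 A.
Step 6 — Convert to polar: |I| = 0.07431 A, ∠I = 2.9°.

I = 0.07431∠2.9° A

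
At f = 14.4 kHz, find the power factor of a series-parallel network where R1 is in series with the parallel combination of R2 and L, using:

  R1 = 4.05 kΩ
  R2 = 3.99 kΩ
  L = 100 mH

Step 1 — Angular frequency: ω = 2π·f = 2π·1.44e+04 = 9.048e+04 rad/s.
Step 2 — Component impedances:
  R1: Z = R = 4050 Ω
  R2: Z = R = 3990 Ω
  L: Z = jωL = j·9.048e+04·0.1 = 0 + j9048 Ω
Step 3 — Parallel branch: R2 || L = 1/(1/R2 + 1/L) = 3340 + j1473 Ω.
Step 4 — Series with R1: Z_total = R1 + (R2 || L) = 7390 + j1473 Ω = 7536∠11.3° Ω.
Step 5 — Power factor: PF = cos(φ) = Re(Z)/|Z| = 7390.4/7535.8 = 0.9807.
Step 6 — Type: Im(Z) = 1473 ⇒ lagging (phase φ = 11.3°).

PF = 0.9807 (lagging, φ = 11.3°)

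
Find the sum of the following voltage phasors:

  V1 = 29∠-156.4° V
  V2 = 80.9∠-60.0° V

Step 1 — Convert each phasor to rectangular form:
  V1 = 29·(cos(-156.4°) + j·sin(-156.4°)) = -26.57 - j11.61 V
  V2 = 80.9·(cos(-60.0°) + j·sin(-60.0°)) = 40.45 - j70.06 V
Step 2 — Sum components: V_total = 13.88 - j81.67 V.
Step 3 — Convert to polar: |V_total| = 82.84 V, ∠V_total = -80.4°.

V_total = 82.84∠-80.4° V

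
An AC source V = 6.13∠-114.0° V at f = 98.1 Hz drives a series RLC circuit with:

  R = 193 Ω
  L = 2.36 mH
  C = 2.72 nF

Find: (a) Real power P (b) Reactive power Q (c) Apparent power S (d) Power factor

Step 1 — Angular frequency: ω = 2π·f = 2π·98.1 = 616.4 rad/s.
Step 2 — Component impedances:
  R: Z = R = 193 Ω
  L: Z = jωL = j·616.4·0.00236 = 0 + j1.455 Ω
  C: Z = 1/(jωC) = -j/(ω·C) = 0 - j5.965e+05 Ω
Step 3 — Series combination: Z_total = R + L + C = 193 - j5.965e+05 Ω = 5.965e+05∠-90.0° Ω.
Step 4 — Source phasor: V = 6.13∠-114.0° V = -2.493 - j5.6 V.
Step 5 — Current: I = V / Z = 9.387e-06 - j4.183e-06 A = 1.028e-05∠-24.0° A.
Step 6 — Complex power: S = V·I* = 2.039e-08 - j6.3e-05 VA.
Step 7 — Real power: P = Re(S) = 2.039e-08 W.
Step 8 — Reactive power: Q = Im(S) = -6.3e-05 VAR.
Step 9 — Apparent power: |S| = 6.3e-05 VA.
Step 10 — Power factor: PF = P/|S| = 0.0003236 (leading).

(a) P = 2.039e-08 W  (b) Q = -6.3e-05 VAR  (c) S = 6.3e-05 VA  (d) PF = 0.0003236 (leading)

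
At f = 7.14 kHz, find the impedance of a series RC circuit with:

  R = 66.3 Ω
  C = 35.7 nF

Step 1 — Angular frequency: ω = 2π·f = 2π·7140 = 4.486e+04 rad/s.
Step 2 — Component impedances:
  R: Z = R = 66.3 Ω
  C: Z = 1/(jωC) = -j/(ω·C) = 0 - j624.4 Ω
Step 3 — Series combination: Z_total = R + C = 66.3 - j624.4 Ω = 627.9∠-83.9° Ω.

Z = 66.3 - j624.4 Ω = 627.9∠-83.9° Ω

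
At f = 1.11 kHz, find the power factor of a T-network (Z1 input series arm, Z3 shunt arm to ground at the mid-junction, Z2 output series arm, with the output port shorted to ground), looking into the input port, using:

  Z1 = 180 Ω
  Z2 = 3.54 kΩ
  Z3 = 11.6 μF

Step 1 — Angular frequency: ω = 2π·f = 2π·1110 = 6974 rad/s.
Step 2 — Component impedances:
  Z1: Z = R = 180 Ω
  Z2: Z = R = 3540 Ω
  Z3: Z = 1/(jωC) = -j/(ω·C) = 0 - j12.36 Ω
Step 3 — With the output port shorted to ground, the output series arm Z2 runs from the junction to ground; the shunt arm Z3 also runs from the junction to ground. They appear in parallel: Z3 || Z2 = 0.04316 - j12.36 Ω.
Step 4 — Series with input arm Z1: Z_in = Z1 + (Z3 || Z2) = 180 - j12.36 Ω = 180.5∠-3.9° Ω.
Step 5 — Power factor: PF = cos(φ) = Re(Z)/|Z| = 180.043/180.467 = 0.9977.
Step 6 — Type: Im(Z) = -12.36 ⇒ leading (phase φ = -3.9°).

PF = 0.9977 (leading, φ = -3.9°)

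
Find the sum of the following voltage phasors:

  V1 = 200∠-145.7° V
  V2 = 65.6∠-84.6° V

Step 1 — Convert each phasor to rectangular form:
  V1 = 200·(cos(-145.7°) + j·sin(-145.7°)) = -165.2 - j112.7 V
  V2 = 65.6·(cos(-84.6°) + j·sin(-84.6°)) = 6.174 - j65.31 V
Step 2 — Sum components: V_total = -159 - j178 V.
Step 3 — Convert to polar: |V_total| = 238.7 V, ∠V_total = -131.8°.

V_total = 238.7∠-131.8° V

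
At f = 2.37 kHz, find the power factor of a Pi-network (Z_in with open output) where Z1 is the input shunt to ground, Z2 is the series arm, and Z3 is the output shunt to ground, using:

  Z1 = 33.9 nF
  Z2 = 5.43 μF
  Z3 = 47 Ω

Step 1 — Angular frequency: ω = 2π·f = 2π·2370 = 1.489e+04 rad/s.
Step 2 — Component impedances:
  Z1: Z = 1/(jωC) = -j/(ω·C) = 0 - j1981 Ω
  Z2: Z = 1/(jωC) = -j/(ω·C) = 0 - j12.37 Ω
  Z3: Z = R = 47 Ω
Step 3 — With open output, the series arm Z2 and the output shunt Z3 appear in series to ground: Z2 + Z3 = 47 - j12.37 Ω.
Step 4 — Parallel with input shunt Z1: Z_in = Z1 || (Z2 + Z3) = 46.39 - j13.38 Ω = 48.28∠-16.1° Ω.
Step 5 — Power factor: PF = cos(φ) = Re(Z)/|Z| = 46.393/48.285 = 0.9608.
Step 6 — Type: Im(Z) = -13.38 ⇒ leading (phase φ = -16.1°).

PF = 0.9608 (leading, φ = -16.1°)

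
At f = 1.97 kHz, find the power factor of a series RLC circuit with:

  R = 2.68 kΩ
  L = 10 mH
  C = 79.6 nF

Step 1 — Angular frequency: ω = 2π·f = 2π·1970 = 1.238e+04 rad/s.
Step 2 — Component impedances:
  R: Z = R = 2680 Ω
  L: Z = jωL = j·1.238e+04·0.01 = 0 + j123.8 Ω
  C: Z = 1/(jωC) = -j/(ω·C) = 0 - j1015 Ω
Step 3 — Series combination: Z_total = R + L + C = 2680 - j891.2 Ω = 2824∠-18.4° Ω.
Step 4 — Power factor: PF = cos(φ) = Re(Z)/|Z| = 2680/2824.3 = 0.9489.
Step 5 — Type: Im(Z) = -891.2 ⇒ leading (phase φ = -18.4°).

PF = 0.9489 (leading, φ = -18.4°)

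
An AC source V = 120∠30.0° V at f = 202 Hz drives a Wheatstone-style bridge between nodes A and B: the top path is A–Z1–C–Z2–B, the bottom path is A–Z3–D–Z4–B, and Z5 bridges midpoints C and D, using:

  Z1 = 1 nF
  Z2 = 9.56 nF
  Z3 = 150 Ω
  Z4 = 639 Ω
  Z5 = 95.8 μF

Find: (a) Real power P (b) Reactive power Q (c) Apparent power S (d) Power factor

Step 1 — Angular frequency: ω = 2π·f = 2π·202 = 1269 rad/s.
Step 2 — Component impedances:
  Z1: Z = 1/(jωC) = -j/(ω·C) = 0 - j7.879e+05 Ω
  Z2: Z = 1/(jωC) = -j/(ω·C) = 0 - j8.242e+04 Ω
  Z3: Z = R = 150 Ω
  Z4: Z = R = 639 Ω
  Z5: Z = 1/(jωC) = -j/(ω·C) = 0 - j8.224 Ω
Step 3 — Bridge requires nodal analysis (the Z5 bridge couples midpoints C and D, so the two paths cannot be reduced to a simple series/parallel combination). Setting node B to ground and injecting 1 A at node A, the 3-node admittance system at A, C, D solves to V_A = Z_AB = 789 - j4.982 Ω = 789∠-0.4° Ω.
Step 4 — Source phasor: V = 120∠30.0° V = 103.9 + j60 V.
Step 5 — Current: I = V / Z = 0.1312 + j0.07688 A = 0.1521∠30.4° A.
Step 6 — Complex power: S = V·I* = 18.25 - j0.1153 VA.
Step 7 — Real power: P = Re(S) = 18.25 W.
Step 8 — Reactive power: Q = Im(S) = -0.1153 VAR.
Step 9 — Apparent power: |S| = 18.25 VA.
Step 10 — Power factor: PF = P/|S| = 1 (leading).

(a) P = 18.25 W  (b) Q = -0.1153 VAR  (c) S = 18.25 VA  (d) PF = 1 (leading)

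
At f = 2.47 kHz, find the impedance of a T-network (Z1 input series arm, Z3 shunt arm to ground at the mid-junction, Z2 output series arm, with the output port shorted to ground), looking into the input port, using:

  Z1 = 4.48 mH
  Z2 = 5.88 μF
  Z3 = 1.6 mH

Step 1 — Angular frequency: ω = 2π·f = 2π·2470 = 1.552e+04 rad/s.
Step 2 — Component impedances:
  Z1: Z = jωL = j·1.552e+04·0.00448 = 0 + j69.53 Ω
  Z2: Z = 1/(jωC) = -j/(ω·C) = 0 - j10.96 Ω
  Z3: Z = jωL = j·1.552e+04·0.0016 = 0 + j24.83 Ω
Step 3 — With the output port shorted to ground, the output series arm Z2 runs from the junction to ground; the shunt arm Z3 also runs from the junction to ground. They appear in parallel: Z3 || Z2 = 0 - j19.61 Ω.
Step 4 — Series with input arm Z1: Z_in = Z1 + (Z3 || Z2) = 0 + j49.91 Ω = 49.91∠90.0° Ω.

Z = 0 + j49.91 Ω = 49.91∠90.0° Ω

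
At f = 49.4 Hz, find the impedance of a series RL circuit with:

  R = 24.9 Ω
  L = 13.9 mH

Step 1 — Angular frequency: ω = 2π·f = 2π·49.4 = 310.4 rad/s.
Step 2 — Component impedances:
  R: Z = R = 24.9 Ω
  L: Z = jωL = j·310.4·0.0139 = 0 + j4.314 Ω
Step 3 — Series combination: Z_total = R + L = 24.9 + j4.314 Ω = 25.27∠9.8° Ω.

Z = 24.9 + j4.314 Ω = 25.27∠9.8° Ω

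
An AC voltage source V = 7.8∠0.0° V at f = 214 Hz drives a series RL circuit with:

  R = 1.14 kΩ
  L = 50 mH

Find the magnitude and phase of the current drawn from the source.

Step 1 — Angular frequency: ω = 2π·f = 2π·214 = 1345 rad/s.
Step 2 — Component impedances:
  R: Z = R = 1140 Ω
  L: Z = jωL = j·1345·0.05 = 0 + j67.23 Ω
Step 3 — Series combination: Z_total = R + L = 1140 + j67.23 Ω = 1142∠3.4° Ω.
Step 4 — Source phasor: V = 7.8∠0.0° V = 7.8 V.
Step 5 — Ohm's law: I = V / Z_total = (7.8) / (1140 + j67.23) = 0.006818 - j0.0004021 A.
Step 6 — Convert to polar: |I| = 0.00683 A, ∠I = -3.4°.

I = 0.00683∠-3.4° A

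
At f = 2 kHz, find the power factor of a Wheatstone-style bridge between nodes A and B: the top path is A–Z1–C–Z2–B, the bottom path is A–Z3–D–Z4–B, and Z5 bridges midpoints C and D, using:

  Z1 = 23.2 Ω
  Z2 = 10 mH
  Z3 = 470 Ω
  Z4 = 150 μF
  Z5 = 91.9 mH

Step 1 — Angular frequency: ω = 2π·f = 2π·2000 = 1.257e+04 rad/s.
Step 2 — Component impedances:
  Z1: Z = R = 23.2 Ω
  Z2: Z = jωL = j·1.257e+04·0.01 = 0 + j125.7 Ω
  Z3: Z = R = 470 Ω
  Z4: Z = 1/(jωC) = -j/(ω·C) = 0 - j0.5305 Ω
  Z5: Z = jωL = j·1.257e+04·0.0919 = 0 + j1155 Ω
Step 3 — Bridge requires nodal analysis (the Z5 bridge couples midpoints C and D, so the two paths cannot be reduced to a simple series/parallel combination). Setting node B to ground and injecting 1 A at node A, the 3-node admittance system at A, C, D solves to V_A = Z_AB = 44.61 + j97.76 Ω = 107.5∠65.5° Ω.
Step 4 — Power factor: PF = cos(φ) = Re(Z)/|Z| = 44.609/107.46 = 0.4151.
Step 5 — Type: Im(Z) = 97.76 ⇒ lagging (phase φ = 65.5°).

PF = 0.4151 (lagging, φ = 65.5°)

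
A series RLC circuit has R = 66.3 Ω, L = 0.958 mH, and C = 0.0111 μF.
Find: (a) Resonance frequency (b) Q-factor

Step 1 — Resonance condition Im(Z)=0 gives ω₀ = 1/√(LC).
Step 2 — ω₀ = 1/√(0.000958·1.11e-08) = 3.067e+05 rad/s.
Step 3 — f₀ = ω₀/(2π) = 4.881e+04 Hz.
Step 4 — Series Q: Q = ω₀L/R = 3.067e+05·0.000958/66.3 = 4.431.

(a) f₀ = 4.881e+04 Hz  (b) Q = 4.431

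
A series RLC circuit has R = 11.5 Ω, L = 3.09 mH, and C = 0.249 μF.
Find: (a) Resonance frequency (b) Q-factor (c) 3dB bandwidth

Step 1 — Resonance condition Im(Z)=0 gives ω₀ = 1/√(LC).
Step 2 — ω₀ = 1/√(0.00309·2.49e-07) = 3.605e+04 rad/s.
Step 3 — f₀ = ω₀/(2π) = 5738 Hz.
Step 4 — Series Q: Q = ω₀L/R = 3.605e+04·0.00309/11.5 = 9.687.
Step 5 — 3dB bandwidth: Δω = ω₀/Q = 3722 rad/s; BW = Δω/(2π) = 592.3 Hz.

(a) f₀ = 5738 Hz  (b) Q = 9.687  (c) BW = 592.3 Hz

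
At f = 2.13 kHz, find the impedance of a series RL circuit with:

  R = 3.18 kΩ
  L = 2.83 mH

Step 1 — Angular frequency: ω = 2π·f = 2π·2130 = 1.338e+04 rad/s.
Step 2 — Component impedances:
  R: Z = R = 3180 Ω
  L: Z = jωL = j·1.338e+04·0.00283 = 0 + j37.87 Ω
Step 3 — Series combination: Z_total = R + L = 3180 + j37.87 Ω = 3180∠0.7° Ω.

Z = 3180 + j37.87 Ω = 3180∠0.7° Ω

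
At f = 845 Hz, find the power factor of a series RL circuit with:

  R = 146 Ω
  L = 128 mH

Step 1 — Angular frequency: ω = 2π·f = 2π·845 = 5309 rad/s.
Step 2 — Component impedances:
  R: Z = R = 146 Ω
  L: Z = jωL = j·5309·0.128 = 0 + j679.6 Ω
Step 3 — Series combination: Z_total = R + L = 146 + j679.6 Ω = 695.1∠77.9° Ω.
Step 4 — Power factor: PF = cos(φ) = Re(Z)/|Z| = 146/695.1 = 0.21.
Step 5 — Type: Im(Z) = 679.6 ⇒ lagging (phase φ = 77.9°).

PF = 0.21 (lagging, φ = 77.9°)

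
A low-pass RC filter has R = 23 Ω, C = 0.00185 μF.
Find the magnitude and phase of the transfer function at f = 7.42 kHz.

Step 1 — Angular frequency: ω = 2π·7420 = 4.662e+04 rad/s.
Step 2 — Transfer function: H(jω) = 1/(1 + jωRC).
Step 3 — Denominator: 1 + jωRC = 1 + j·4.662e+04·23·1.85e-09 = 1 + j0.001984.
Step 4 — H = 1 - j0.001984.
Step 5 — Magnitude: |H| = 1 (-0.0 dB); phase: φ = -0.1°.

|H| = 1 (-0.0 dB), φ = -0.1°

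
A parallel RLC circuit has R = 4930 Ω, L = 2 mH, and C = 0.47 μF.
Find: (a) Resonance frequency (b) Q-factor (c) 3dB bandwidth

Step 1 — Resonance: ω₀ = 1/√(LC) = 1/√(0.002·4.7e-07) = 3.262e+04 rad/s.
Step 2 — f₀ = ω₀/(2π) = 5191 Hz.
Step 3 — Parallel Q: Q = R/(ω₀L) = 4930/(3.262e+04·0.002) = 75.58.
Step 4 — Bandwidth: Δω = ω₀/Q = 431.6 rad/s; BW = Δω/(2π) = 68.69 Hz.

(a) f₀ = 5191 Hz  (b) Q = 75.58  (c) BW = 68.69 Hz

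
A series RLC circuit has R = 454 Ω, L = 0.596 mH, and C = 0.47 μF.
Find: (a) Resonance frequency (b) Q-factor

Step 1 — Resonance condition Im(Z)=0 gives ω₀ = 1/√(LC).
Step 2 — ω₀ = 1/√(0.000596·4.7e-07) = 5.975e+04 rad/s.
Step 3 — f₀ = ω₀/(2π) = 9509 Hz.
Step 4 — Series Q: Q = ω₀L/R = 5.975e+04·0.000596/454 = 0.07844.

(a) f₀ = 9509 Hz  (b) Q = 0.07844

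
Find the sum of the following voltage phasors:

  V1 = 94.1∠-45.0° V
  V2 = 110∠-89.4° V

Step 1 — Convert each phasor to rectangular form:
  V1 = 94.1·(cos(-45.0°) + j·sin(-45.0°)) = 66.54 - j66.54 V
  V2 = 110·(cos(-89.4°) + j·sin(-89.4°)) = 1.152 - j110 V
Step 2 — Sum components: V_total = 67.69 - j176.5 V.
Step 3 — Convert to polar: |V_total| = 189.1 V, ∠V_total = -69.0°.

V_total = 189.1∠-69.0° V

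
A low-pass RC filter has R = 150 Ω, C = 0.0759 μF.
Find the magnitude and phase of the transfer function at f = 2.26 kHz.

Step 1 — Angular frequency: ω = 2π·2260 = 1.42e+04 rad/s.
Step 2 — Transfer function: H(jω) = 1/(1 + jωRC).
Step 3 — Denominator: 1 + jωRC = 1 + j·1.42e+04·150·7.59e-08 = 1 + j0.1617.
Step 4 — H = 0.9745 - j0.1575.
Step 5 — Magnitude: |H| = 0.9872 (-0.1 dB); phase: φ = -9.2°.

|H| = 0.9872 (-0.1 dB), φ = -9.2°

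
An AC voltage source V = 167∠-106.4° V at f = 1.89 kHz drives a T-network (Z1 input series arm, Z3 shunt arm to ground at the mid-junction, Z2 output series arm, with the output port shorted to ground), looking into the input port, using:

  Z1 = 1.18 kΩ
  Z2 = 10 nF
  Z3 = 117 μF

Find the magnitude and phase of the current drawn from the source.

Step 1 — Angular frequency: ω = 2π·f = 2π·1890 = 1.188e+04 rad/s.
Step 2 — Component impedances:
  Z1: Z = R = 1180 Ω
  Z2: Z = 1/(jωC) = -j/(ω·C) = 0 - j8421 Ω
  Z3: Z = 1/(jωC) = -j/(ω·C) = 0 - j0.7197 Ω
Step 3 — With the output port shorted to ground, the output series arm Z2 runs from the junction to ground; the shunt arm Z3 also runs from the junction to ground. They appear in parallel: Z3 || Z2 = 0 - j0.7197 Ω.
Step 4 — Series with input arm Z1: Z_in = Z1 + (Z3 || Z2) = 1180 - j0.7197 Ω = 1180∠-0.0° Ω.
Step 5 — Source phasor: V = 167∠-106.4° V = -47.15 - j160.2 V.
Step 6 — Ohm's law: I = V / Z_total = (-47.15 - j160.2) / (1180 - j0.7197) = -0.03988 - j0.1358 A.
Step 7 — Convert to polar: |I| = 0.1415 A, ∠I = -106.4°.

I = 0.1415∠-106.4° A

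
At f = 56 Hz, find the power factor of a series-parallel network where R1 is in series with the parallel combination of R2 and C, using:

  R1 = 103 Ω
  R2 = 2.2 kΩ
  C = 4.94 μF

Step 1 — Angular frequency: ω = 2π·f = 2π·56 = 351.9 rad/s.
Step 2 — Component impedances:
  R1: Z = R = 103 Ω
  R2: Z = R = 2200 Ω
  C: Z = 1/(jωC) = -j/(ω·C) = 0 - j575.3 Ω
Step 3 — Parallel branch: R2 || C = 1/(1/R2 + 1/C) = 140.8 - j538.5 Ω.
Step 4 — Series with R1: Z_total = R1 + (R2 || C) = 243.8 - j538.5 Ω = 591.1∠-65.6° Ω.
Step 5 — Power factor: PF = cos(φ) = Re(Z)/|Z| = 243.8/591.1 = 0.4125.
Step 6 — Type: Im(Z) = -538.5 ⇒ leading (phase φ = -65.6°).

PF = 0.4125 (leading, φ = -65.6°)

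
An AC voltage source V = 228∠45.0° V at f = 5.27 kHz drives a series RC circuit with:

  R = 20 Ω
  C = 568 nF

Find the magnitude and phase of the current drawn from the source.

Step 1 — Angular frequency: ω = 2π·f = 2π·5270 = 3.311e+04 rad/s.
Step 2 — Component impedances:
  R: Z = R = 20 Ω
  C: Z = 1/(jωC) = -j/(ω·C) = 0 - j53.17 Ω
Step 3 — Series combination: Z_total = R + C = 20 - j53.17 Ω = 56.81∠-69.4° Ω.
Step 4 — Source phasor: V = 228∠45.0° V = 161.2 + j161.2 V.
Step 5 — Ohm's law: I = V / Z_total = (161.2 + j161.2) / (20 - j53.17) = -1.657 + j3.656 A.
Step 6 — Convert to polar: |I| = 4.014 A, ∠I = 114.4°.

I = 4.014∠114.4° A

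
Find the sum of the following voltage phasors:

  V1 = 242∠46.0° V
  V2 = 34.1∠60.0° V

Step 1 — Convert each phasor to rectangular form:
  V1 = 242·(cos(46.0°) + j·sin(46.0°)) = 168.1 + j174.1 V
  V2 = 34.1·(cos(60.0°) + j·sin(60.0°)) = 17.05 + j29.53 V
Step 2 — Sum components: V_total = 185.2 + j203.6 V.
Step 3 — Convert to polar: |V_total| = 275.2 V, ∠V_total = 47.7°.

V_total = 275.2∠47.7° V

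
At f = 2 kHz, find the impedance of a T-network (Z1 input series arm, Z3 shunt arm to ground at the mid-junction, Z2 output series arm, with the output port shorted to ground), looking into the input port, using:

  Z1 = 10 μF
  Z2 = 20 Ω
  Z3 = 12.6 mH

Step 1 — Angular frequency: ω = 2π·f = 2π·2000 = 1.257e+04 rad/s.
Step 2 — Component impedances:
  Z1: Z = 1/(jωC) = -j/(ω·C) = 0 - j7.958 Ω
  Z2: Z = R = 20 Ω
  Z3: Z = jωL = j·1.257e+04·0.0126 = 0 + j158.3 Ω
Step 3 — With the output port shorted to ground, the output series arm Z2 runs from the junction to ground; the shunt arm Z3 also runs from the junction to ground. They appear in parallel: Z3 || Z2 = 19.69 + j2.487 Ω.
Step 4 — Series with input arm Z1: Z_in = Z1 + (Z3 || Z2) = 19.69 - j5.471 Ω = 20.43∠-15.5° Ω.

Z = 19.69 - j5.471 Ω = 20.43∠-15.5° Ω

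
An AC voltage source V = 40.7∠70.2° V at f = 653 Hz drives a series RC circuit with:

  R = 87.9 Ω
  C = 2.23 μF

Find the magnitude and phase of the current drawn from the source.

Step 1 — Angular frequency: ω = 2π·f = 2π·653 = 4103 rad/s.
Step 2 — Component impedances:
  R: Z = R = 87.9 Ω
  C: Z = 1/(jωC) = -j/(ω·C) = 0 - j109.3 Ω
Step 3 — Series combination: Z_total = R + C = 87.9 - j109.3 Ω = 140.3∠-51.2° Ω.
Step 4 — Source phasor: V = 40.7∠70.2° V = 13.79 + j38.29 V.
Step 5 — Ohm's law: I = V / Z_total = (13.79 + j38.29) / (87.9 - j109.3) = -0.1512 + j0.2477 A.
Step 6 — Convert to polar: |I| = 0.2902 A, ∠I = 121.4°.

I = 0.2902∠121.4° A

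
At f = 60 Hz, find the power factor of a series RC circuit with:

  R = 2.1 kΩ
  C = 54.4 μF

Step 1 — Angular frequency: ω = 2π·f = 2π·60 = 377 rad/s.
Step 2 — Component impedances:
  R: Z = R = 2100 Ω
  C: Z = 1/(jωC) = -j/(ω·C) = 0 - j48.76 Ω
Step 3 — Series combination: Z_total = R + C = 2100 - j48.76 Ω = 2101∠-1.3° Ω.
Step 4 — Power factor: PF = cos(φ) = Re(Z)/|Z| = 2100/2100.6 = 0.9997.
Step 5 — Type: Im(Z) = -48.76 ⇒ leading (phase φ = -1.3°).

PF = 0.9997 (leading, φ = -1.3°)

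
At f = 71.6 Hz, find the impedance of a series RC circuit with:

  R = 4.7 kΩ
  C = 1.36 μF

Step 1 — Angular frequency: ω = 2π·f = 2π·71.6 = 449.9 rad/s.
Step 2 — Component impedances:
  R: Z = R = 4700 Ω
  C: Z = 1/(jωC) = -j/(ω·C) = 0 - j1634 Ω
Step 3 — Series combination: Z_total = R + C = 4700 - j1634 Ω = 4976∠-19.2° Ω.

Z = 4700 - j1634 Ω = 4976∠-19.2° Ω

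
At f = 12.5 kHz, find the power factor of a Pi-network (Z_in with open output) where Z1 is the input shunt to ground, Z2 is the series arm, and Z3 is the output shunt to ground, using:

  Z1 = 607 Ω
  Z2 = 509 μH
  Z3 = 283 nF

Step 1 — Angular frequency: ω = 2π·f = 2π·1.25e+04 = 7.854e+04 rad/s.
Step 2 — Component impedances:
  Z1: Z = R = 607 Ω
  Z2: Z = jωL = j·7.854e+04·0.000509 = 0 + j39.98 Ω
  Z3: Z = 1/(jωC) = -j/(ω·C) = 0 - j44.99 Ω
Step 3 — With open output, the series arm Z2 and the output shunt Z3 appear in series to ground: Z2 + Z3 = 0 - j5.014 Ω.
Step 4 — Parallel with input shunt Z1: Z_in = Z1 || (Z2 + Z3) = 0.04141 - j5.014 Ω = 5.014∠-89.5° Ω.
Step 5 — Power factor: PF = cos(φ) = Re(Z)/|Z| = 0.041415/5.0139 = 0.00826.
Step 6 — Type: Im(Z) = -5.014 ⇒ leading (phase φ = -89.5°).

PF = 0.00826 (leading, φ = -89.5°)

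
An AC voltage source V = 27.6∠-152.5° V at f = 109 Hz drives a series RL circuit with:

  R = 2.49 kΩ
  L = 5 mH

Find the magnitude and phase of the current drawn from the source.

Step 1 — Angular frequency: ω = 2π·f = 2π·109 = 684.9 rad/s.
Step 2 — Component impedances:
  R: Z = R = 2490 Ω
  L: Z = jωL = j·684.9·0.005 = 0 + j3.424 Ω
Step 3 — Series combination: Z_total = R + L = 2490 + j3.424 Ω = 2490∠0.1° Ω.
Step 4 — Source phasor: V = 27.6∠-152.5° V = -24.48 - j12.74 V.
Step 5 — Ohm's law: I = V / Z_total = (-24.48 - j12.74) / (2490 + j3.424) = -0.009839 - j0.005105 A.
Step 6 — Convert to polar: |I| = 0.01108 A, ∠I = -152.6°.

I = 0.01108∠-152.6° A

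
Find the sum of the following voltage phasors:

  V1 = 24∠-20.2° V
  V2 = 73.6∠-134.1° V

Step 1 — Convert each phasor to rectangular form:
  V1 = 24·(cos(-20.2°) + j·sin(-20.2°)) = 22.52 - j8.287 V
  V2 = 73.6·(cos(-134.1°) + j·sin(-134.1°)) = -51.22 - j52.85 V
Step 2 — Sum components: V_total = -28.7 - j61.14 V.
Step 3 — Convert to polar: |V_total| = 67.54 V, ∠V_total = -115.1°.

V_total = 67.54∠-115.1° V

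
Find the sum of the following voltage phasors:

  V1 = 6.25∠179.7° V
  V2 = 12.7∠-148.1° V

Step 1 — Convert each phasor to rectangular form:
  V1 = 6.25·(cos(179.7°) + j·sin(179.7°)) = -6.25 + j0.03272 V
  V2 = 12.7·(cos(-148.1°) + j·sin(-148.1°)) = -10.78 - j6.711 V
Step 2 — Sum components: V_total = -17.03 - j6.678 V.
Step 3 — Convert to polar: |V_total| = 18.29 V, ∠V_total = -158.6°.

V_total = 18.29∠-158.6° V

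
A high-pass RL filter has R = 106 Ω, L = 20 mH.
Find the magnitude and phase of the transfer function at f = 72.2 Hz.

Step 1 — Angular frequency: ω = 2π·72.2 = 453.6 rad/s.
Step 2 — Transfer function: H(jω) = jωL/(R + jωL).
Step 3 — Numerator jωL = j·9.073; denominator R + jωL = 106 + j9.073.
Step 4 — H = 0.007273 + j0.08497.
Step 5 — Magnitude: |H| = 0.08528 (-21.4 dB); phase: φ = 85.1°.

|H| = 0.08528 (-21.4 dB), φ = 85.1°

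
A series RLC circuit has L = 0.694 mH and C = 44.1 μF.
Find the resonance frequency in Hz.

Step 1 — Resonance condition Im(Z)=0 gives ω₀ = 1/√(LC).
Step 2 — ω₀ = 1/√(0.000694·4.41e-05) = 5716 rad/s.
Step 3 — f₀ = ω₀/(2π) = 909.7 Hz.

f₀ = 909.7 Hz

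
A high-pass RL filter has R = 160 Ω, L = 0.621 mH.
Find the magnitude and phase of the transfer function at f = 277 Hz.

Step 1 — Angular frequency: ω = 2π·277 = 1740 rad/s.
Step 2 — Transfer function: H(jω) = jωL/(R + jωL).
Step 3 — Numerator jωL = j·1.081; denominator R + jωL = 160 + j1.081.
Step 4 — H = 4.563e-05 + j0.006755.
Step 5 — Magnitude: |H| = 0.006755 (-43.4 dB); phase: φ = 89.6°.

|H| = 0.006755 (-43.4 dB), φ = 89.6°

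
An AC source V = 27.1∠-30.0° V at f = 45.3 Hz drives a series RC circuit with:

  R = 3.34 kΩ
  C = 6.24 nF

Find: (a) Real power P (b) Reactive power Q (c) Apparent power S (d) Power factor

Step 1 — Angular frequency: ω = 2π·f = 2π·45.3 = 284.6 rad/s.
Step 2 — Component impedances:
  R: Z = R = 3340 Ω
  C: Z = 1/(jωC) = -j/(ω·C) = 0 - j5.63e+05 Ω
Step 3 — Series combination: Z_total = R + C = 3340 - j5.63e+05 Ω = 5.63e+05∠-89.7° Ω.
Step 4 — Source phasor: V = 27.1∠-30.0° V = 23.47 - j13.55 V.
Step 5 — Current: I = V / Z = 2.431e-05 + j4.154e-05 A = 4.813e-05∠59.7° A.
Step 6 — Complex power: S = V·I* = 7.737e-06 - j0.001304 VA.
Step 7 — Real power: P = Re(S) = 7.737e-06 W.
Step 8 — Reactive power: Q = Im(S) = -0.001304 VAR.
Step 9 — Apparent power: |S| = 0.001304 VA.
Step 10 — Power factor: PF = P/|S| = 0.005932 (leading).

(a) P = 7.737e-06 W  (b) Q = -0.001304 VAR  (c) S = 0.001304 VA  (d) PF = 0.005932 (leading)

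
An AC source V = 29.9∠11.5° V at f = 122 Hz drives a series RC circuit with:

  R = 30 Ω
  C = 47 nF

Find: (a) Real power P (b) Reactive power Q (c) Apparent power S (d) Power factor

Step 1 — Angular frequency: ω = 2π·f = 2π·122 = 766.5 rad/s.
Step 2 — Component impedances:
  R: Z = R = 30 Ω
  C: Z = 1/(jωC) = -j/(ω·C) = 0 - j2.776e+04 Ω
Step 3 — Series combination: Z_total = R + C = 30 - j2.776e+04 Ω = 2.776e+04∠-89.9° Ω.
Step 4 — Source phasor: V = 29.9∠11.5° V = 29.3 + j5.961 V.
Step 5 — Current: I = V / Z = -0.0002136 + j0.001056 A = 0.001077∠101.4° A.
Step 6 — Complex power: S = V·I* = 3.481e-05 - j0.03221 VA.
Step 7 — Real power: P = Re(S) = 3.481e-05 W.
Step 8 — Reactive power: Q = Im(S) = -0.03221 VAR.
Step 9 — Apparent power: |S| = 0.03221 VA.
Step 10 — Power factor: PF = P/|S| = 0.001081 (leading).

(a) P = 3.481e-05 W  (b) Q = -0.03221 VAR  (c) S = 0.03221 VA  (d) PF = 0.001081 (leading)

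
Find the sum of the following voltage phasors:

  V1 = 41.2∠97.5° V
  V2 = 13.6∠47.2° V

Step 1 — Convert each phasor to rectangular form:
  V1 = 41.2·(cos(97.5°) + j·sin(97.5°)) = -5.378 + j40.85 V
  V2 = 13.6·(cos(47.2°) + j·sin(47.2°)) = 9.24 + j9.979 V
Step 2 — Sum components: V_total = 3.863 + j50.83 V.
Step 3 — Convert to polar: |V_total| = 50.97 V, ∠V_total = 85.7°.

V_total = 50.97∠85.7° V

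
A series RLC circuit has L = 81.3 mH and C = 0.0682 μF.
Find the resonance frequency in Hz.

Step 1 — Resonance condition Im(Z)=0 gives ω₀ = 1/√(LC).
Step 2 — ω₀ = 1/√(0.0813·6.82e-08) = 1.343e+04 rad/s.
Step 3 — f₀ = ω₀/(2π) = 2137 Hz.

f₀ = 2137 Hz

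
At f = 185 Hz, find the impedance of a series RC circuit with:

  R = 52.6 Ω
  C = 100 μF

Step 1 — Angular frequency: ω = 2π·f = 2π·185 = 1162 rad/s.
Step 2 — Component impedances:
  R: Z = R = 52.6 Ω
  C: Z = 1/(jωC) = -j/(ω·C) = 0 - j8.603 Ω
Step 3 — Series combination: Z_total = R + C = 52.6 - j8.603 Ω = 53.3∠-9.3° Ω.

Z = 52.6 - j8.603 Ω = 53.3∠-9.3° Ω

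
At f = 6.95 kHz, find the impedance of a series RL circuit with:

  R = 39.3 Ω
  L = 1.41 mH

Step 1 — Angular frequency: ω = 2π·f = 2π·6950 = 4.367e+04 rad/s.
Step 2 — Component impedances:
  R: Z = R = 39.3 Ω
  L: Z = jωL = j·4.367e+04·0.00141 = 0 + j61.57 Ω
Step 3 — Series combination: Z_total = R + L = 39.3 + j61.57 Ω = 73.05∠57.5° Ω.

Z = 39.3 + j61.57 Ω = 73.05∠57.5° Ω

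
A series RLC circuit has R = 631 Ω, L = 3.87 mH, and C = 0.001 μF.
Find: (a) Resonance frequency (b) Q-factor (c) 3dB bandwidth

Step 1 — Resonance: ω₀ = 1/√(LC) = 1/√(0.00387·1e-09) = 5.083e+05 rad/s.
Step 2 — f₀ = ω₀/(2π) = 8.09e+04 Hz.
Step 3 — Series Q: Q = ω₀L/R = 5.083e+05·0.00387/631 = 3.118.
Step 4 — Bandwidth: Δω = ω₀/Q = 1.63e+05 rad/s; BW = Δω/(2π) = 2.595e+04 Hz.

(a) f₀ = 8.09e+04 Hz  (b) Q = 3.118  (c) BW = 2.595e+04 Hz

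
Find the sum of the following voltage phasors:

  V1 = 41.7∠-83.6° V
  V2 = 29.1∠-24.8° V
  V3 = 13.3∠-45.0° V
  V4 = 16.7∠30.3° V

Step 1 — Convert each phasor to rectangular form:
  V1 = 41.7·(cos(-83.6°) + j·sin(-83.6°)) = 4.648 - j41.44 V
  V2 = 29.1·(cos(-24.8°) + j·sin(-24.8°)) = 26.42 - j12.21 V
  V3 = 13.3·(cos(-45.0°) + j·sin(-45.0°)) = 9.405 - j9.405 V
  V4 = 16.7·(cos(30.3°) + j·sin(30.3°)) = 14.42 + j8.426 V
Step 2 — Sum components: V_total = 54.89 - j54.63 V.
Step 3 — Convert to polar: |V_total| = 77.44 V, ∠V_total = -44.9°.

V_total = 77.44∠-44.9° V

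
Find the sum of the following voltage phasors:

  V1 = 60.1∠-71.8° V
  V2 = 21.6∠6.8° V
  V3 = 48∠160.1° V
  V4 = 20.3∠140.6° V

Step 1 — Convert each phasor to rectangular form:
  V1 = 60.1·(cos(-71.8°) + j·sin(-71.8°)) = 18.77 - j57.09 V
  V2 = 21.6·(cos(6.8°) + j·sin(6.8°)) = 21.45 + j2.558 V
  V3 = 48·(cos(160.1°) + j·sin(160.1°)) = -45.13 + j16.34 V
  V4 = 20.3·(cos(140.6°) + j·sin(140.6°)) = -15.69 + j12.89 V
Step 2 — Sum components: V_total = -20.6 - j25.31 V.
Step 3 — Convert to polar: |V_total| = 32.64 V, ∠V_total = -129.1°.

V_total = 32.64∠-129.1° V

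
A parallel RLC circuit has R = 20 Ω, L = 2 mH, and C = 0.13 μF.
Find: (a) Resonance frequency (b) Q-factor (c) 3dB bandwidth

Step 1 — Resonance: ω₀ = 1/√(LC) = 1/√(0.002·1.3e-07) = 6.202e+04 rad/s.
Step 2 — f₀ = ω₀/(2π) = 9870 Hz.
Step 3 — Parallel Q: Q = R/(ω₀L) = 20/(6.202e+04·0.002) = 0.1612.
Step 4 — Bandwidth: Δω = ω₀/Q = 3.846e+05 rad/s; BW = Δω/(2π) = 6.121e+04 Hz.

(a) f₀ = 9870 Hz  (b) Q = 0.1612  (c) BW = 6.121e+04 Hz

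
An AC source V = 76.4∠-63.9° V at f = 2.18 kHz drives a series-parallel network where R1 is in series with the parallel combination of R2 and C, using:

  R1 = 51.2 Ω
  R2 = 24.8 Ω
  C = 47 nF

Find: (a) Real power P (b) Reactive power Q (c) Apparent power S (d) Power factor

Step 1 — Angular frequency: ω = 2π·f = 2π·2180 = 1.37e+04 rad/s.
Step 2 — Component impedances:
  R1: Z = R = 51.2 Ω
  R2: Z = R = 24.8 Ω
  C: Z = 1/(jωC) = -j/(ω·C) = 0 - j1553 Ω
Step 3 — Parallel branch: R2 || C = 1/(1/R2 + 1/C) = 24.79 - j0.3958 Ω.
Step 4 — Series with R1: Z_total = R1 + (R2 || C) = 75.99 - j0.3958 Ω = 75.99∠-0.3° Ω.
Step 5 — Source phasor: V = 76.4∠-63.9° V = 33.61 - j68.61 V.
Step 6 — Current: I = V / Z = 0.447 - j0.9005 A = 1.005∠-63.6° A.
Step 7 — Complex power: S = V·I* = 76.81 - j0.4001 VA.
Step 8 — Real power: P = Re(S) = 76.81 W.
Step 9 — Reactive power: Q = Im(S) = -0.4001 VAR.
Step 10 — Apparent power: |S| = 76.81 VA.
Step 11 — Power factor: PF = P/|S| = 1 (leading).

(a) P = 76.81 W  (b) Q = -0.4001 VAR  (c) S = 76.81 VA  (d) PF = 1 (leading)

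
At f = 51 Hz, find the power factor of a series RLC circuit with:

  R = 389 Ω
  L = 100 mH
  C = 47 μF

Step 1 — Angular frequency: ω = 2π·f = 2π·51 = 320.4 rad/s.
Step 2 — Component impedances:
  R: Z = R = 389 Ω
  L: Z = jωL = j·320.4·0.1 = 0 + j32.04 Ω
  C: Z = 1/(jωC) = -j/(ω·C) = 0 - j66.4 Ω
Step 3 — Series combination: Z_total = R + L + C = 389 - j34.35 Ω = 390.5∠-5.0° Ω.
Step 4 — Power factor: PF = cos(φ) = Re(Z)/|Z| = 389/390.51 = 0.9961.
Step 5 — Type: Im(Z) = -34.35 ⇒ leading (phase φ = -5.0°).

PF = 0.9961 (leading, φ = -5.0°)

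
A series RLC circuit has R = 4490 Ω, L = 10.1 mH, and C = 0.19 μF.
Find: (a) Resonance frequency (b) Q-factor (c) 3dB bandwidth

Step 1 — Resonance: ω₀ = 1/√(LC) = 1/√(0.0101·1.9e-07) = 2.283e+04 rad/s.
Step 2 — f₀ = ω₀/(2π) = 3633 Hz.
Step 3 — Series Q: Q = ω₀L/R = 2.283e+04·0.0101/4490 = 0.05135.
Step 4 — Bandwidth: Δω = ω₀/Q = 4.446e+05 rad/s; BW = Δω/(2π) = 7.075e+04 Hz.

(a) f₀ = 3633 Hz  (b) Q = 0.05135  (c) BW = 7.075e+04 Hz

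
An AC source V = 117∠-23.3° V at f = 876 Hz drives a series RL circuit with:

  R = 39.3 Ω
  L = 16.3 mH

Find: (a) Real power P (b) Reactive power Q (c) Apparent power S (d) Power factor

Step 1 — Angular frequency: ω = 2π·f = 2π·876 = 5504 rad/s.
Step 2 — Component impedances:
  R: Z = R = 39.3 Ω
  L: Z = jωL = j·5504·0.0163 = 0 + j89.72 Ω
Step 3 — Series combination: Z_total = R + L = 39.3 + j89.72 Ω = 97.95∠66.3° Ω.
Step 4 — Source phasor: V = 117∠-23.3° V = 107.5 - j46.28 V.
Step 5 — Current: I = V / Z = 0.007416 - j1.195 A = 1.195∠-89.6° A.
Step 6 — Complex power: S = V·I* = 56.08 + j128 VA.
Step 7 — Real power: P = Re(S) = 56.08 W.
Step 8 — Reactive power: Q = Im(S) = 128 VAR.
Step 9 — Apparent power: |S| = 139.8 VA.
Step 10 — Power factor: PF = P/|S| = 0.4012 (lagging).

(a) P = 56.08 W  (b) Q = 128 VAR  (c) S = 139.8 VA  (d) PF = 0.4012 (lagging)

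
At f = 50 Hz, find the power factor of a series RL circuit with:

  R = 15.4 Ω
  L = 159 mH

Step 1 — Angular frequency: ω = 2π·f = 2π·50 = 314.2 rad/s.
Step 2 — Component impedances:
  R: Z = R = 15.4 Ω
  L: Z = jωL = j·314.2·0.159 = 0 + j49.95 Ω
Step 3 — Series combination: Z_total = R + L = 15.4 + j49.95 Ω = 52.27∠72.9° Ω.
Step 4 — Power factor: PF = cos(φ) = Re(Z)/|Z| = 15.4/52.27 = 0.2946.
Step 5 — Type: Im(Z) = 49.95 ⇒ lagging (phase φ = 72.9°).

PF = 0.2946 (lagging, φ = 72.9°)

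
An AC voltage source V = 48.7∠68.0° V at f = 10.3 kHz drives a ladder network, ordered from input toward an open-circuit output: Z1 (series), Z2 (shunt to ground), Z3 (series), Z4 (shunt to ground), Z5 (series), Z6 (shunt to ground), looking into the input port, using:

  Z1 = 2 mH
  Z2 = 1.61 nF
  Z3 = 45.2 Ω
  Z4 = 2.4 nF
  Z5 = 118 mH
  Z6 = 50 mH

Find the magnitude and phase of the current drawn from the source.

Step 1 — Angular frequency: ω = 2π·f = 2π·1.03e+04 = 6.472e+04 rad/s.
Step 2 — Component impedances:
  Z1: Z = jωL = j·6.472e+04·0.002 = 0 + j129.4 Ω
  Z2: Z = 1/(jωC) = -j/(ω·C) = 0 - j9597 Ω
  Z3: Z = R = 45.2 Ω
  Z4: Z = 1/(jωC) = -j/(ω·C) = 0 - j6438 Ω
  Z5: Z = jωL = j·6.472e+04·0.118 = 0 + j7637 Ω
  Z6: Z = jωL = j·6.472e+04·0.05 = 0 + j3236 Ω
Step 3 — Ladder network (open output): work backward from the far end, alternating series and parallel combinations. Z_in = 6.461 - j5839 Ω = 5839∠-89.9° Ω.
Step 4 — Source phasor: V = 48.7∠68.0° V = 18.24 + j45.15 V.
Step 5 — Ohm's law: I = V / Z_total = (18.24 + j45.15) / (6.461 - j5839) = -0.007729 + j0.003133 A.
Step 6 — Convert to polar: |I| = 0.00834 A, ∠I = 157.9°.

I = 0.00834∠157.9° A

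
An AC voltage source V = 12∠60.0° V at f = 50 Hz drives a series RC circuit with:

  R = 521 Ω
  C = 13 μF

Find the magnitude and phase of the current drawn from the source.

Step 1 — Angular frequency: ω = 2π·f = 2π·50 = 314.2 rad/s.
Step 2 — Component impedances:
  R: Z = R = 521 Ω
  C: Z = 1/(jωC) = -j/(ω·C) = 0 - j244.9 Ω
Step 3 — Series combination: Z_total = R + C = 521 - j244.9 Ω = 575.7∠-25.2° Ω.
Step 4 — Source phasor: V = 12∠60.0° V = 6 + j10.39 V.
Step 5 — Ohm's law: I = V / Z_total = (6 + j10.39) / (521 - j244.9) = 0.001754 + j0.02077 A.
Step 6 — Convert to polar: |I| = 0.02085 A, ∠I = 85.2°.

I = 0.02085∠85.2° A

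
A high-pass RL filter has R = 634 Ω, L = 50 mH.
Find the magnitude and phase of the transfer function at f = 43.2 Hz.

Step 1 — Angular frequency: ω = 2π·43.2 = 271.4 rad/s.
Step 2 — Transfer function: H(jω) = jωL/(R + jωL).
Step 3 — Numerator jωL = j·13.57; denominator R + jωL = 634 + j13.57.
Step 4 — H = 0.000458 + j0.0214.
Step 5 — Magnitude: |H| = 0.0214 (-33.4 dB); phase: φ = 88.8°.

|H| = 0.0214 (-33.4 dB), φ = 88.8°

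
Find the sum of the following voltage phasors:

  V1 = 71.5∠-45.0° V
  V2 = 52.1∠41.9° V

Step 1 — Convert each phasor to rectangular form:
  V1 = 71.5·(cos(-45.0°) + j·sin(-45.0°)) = 50.56 - j50.56 V
  V2 = 52.1·(cos(41.9°) + j·sin(41.9°)) = 38.78 + j34.79 V
Step 2 — Sum components: V_total = 89.34 - j15.76 V.
Step 3 — Convert to polar: |V_total| = 90.72 V, ∠V_total = -10.0°.

V_total = 90.72∠-10.0° V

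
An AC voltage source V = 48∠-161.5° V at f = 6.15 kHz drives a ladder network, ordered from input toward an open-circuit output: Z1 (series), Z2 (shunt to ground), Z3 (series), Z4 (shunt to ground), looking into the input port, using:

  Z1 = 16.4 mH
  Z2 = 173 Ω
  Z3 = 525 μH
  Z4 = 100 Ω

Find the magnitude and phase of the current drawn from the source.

Step 1 — Angular frequency: ω = 2π·f = 2π·6150 = 3.864e+04 rad/s.
Step 2 — Component impedances:
  Z1: Z = jωL = j·3.864e+04·0.0164 = 0 + j633.7 Ω
  Z2: Z = R = 173 Ω
  Z3: Z = jωL = j·3.864e+04·0.000525 = 0 + j20.29 Ω
  Z4: Z = R = 100 Ω
Step 3 — Ladder network (open output): work backward from the far end, alternating series and parallel combinations. Z_in = 63.97 + j641.8 Ω = 645∠84.3° Ω.
Step 4 — Source phasor: V = 48∠-161.5° V = -45.52 - j15.23 V.
Step 5 — Ohm's law: I = V / Z_total = (-45.52 - j15.23) / (63.97 + j641.8) = -0.0305 + j0.06788 A.
Step 6 — Convert to polar: |I| = 0.07442 A, ∠I = 114.2°.

I = 0.07442∠114.2° A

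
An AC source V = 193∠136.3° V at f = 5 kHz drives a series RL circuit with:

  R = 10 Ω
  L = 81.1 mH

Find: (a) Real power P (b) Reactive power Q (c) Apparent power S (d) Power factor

Step 1 — Angular frequency: ω = 2π·f = 2π·5000 = 3.142e+04 rad/s.
Step 2 — Component impedances:
  R: Z = R = 10 Ω
  L: Z = jωL = j·3.142e+04·0.0811 = 0 + j2548 Ω
Step 3 — Series combination: Z_total = R + L = 10 + j2548 Ω = 2548∠89.8° Ω.
Step 4 — Source phasor: V = 193∠136.3° V = -139.5 + j133.3 V.
Step 5 — Current: I = V / Z = 0.05212 + j0.05497 A = 0.07575∠46.5° A.
Step 6 — Complex power: S = V·I* = 0.05738 + j14.62 VA.
Step 7 — Real power: P = Re(S) = 0.05738 W.
Step 8 — Reactive power: Q = Im(S) = 14.62 VAR.
Step 9 — Apparent power: |S| = 14.62 VA.
Step 10 — Power factor: PF = P/|S| = 0.003925 (lagging).

(a) P = 0.05738 W  (b) Q = 14.62 VAR  (c) S = 14.62 VA  (d) PF = 0.003925 (lagging)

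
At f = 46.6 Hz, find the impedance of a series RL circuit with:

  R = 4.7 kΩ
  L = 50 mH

Step 1 — Angular frequency: ω = 2π·f = 2π·46.6 = 292.8 rad/s.
Step 2 — Component impedances:
  R: Z = R = 4700 Ω
  L: Z = jωL = j·292.8·0.05 = 0 + j14.64 Ω
Step 3 — Series combination: Z_total = R + L = 4700 + j14.64 Ω = 4700∠0.2° Ω.

Z = 4700 + j14.64 Ω = 4700∠0.2° Ω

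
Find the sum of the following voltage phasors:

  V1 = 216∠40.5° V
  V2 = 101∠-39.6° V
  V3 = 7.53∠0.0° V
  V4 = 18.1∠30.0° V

Step 1 — Convert each phasor to rectangular form:
  V1 = 216·(cos(40.5°) + j·sin(40.5°)) = 164.2 + j140.3 V
  V2 = 101·(cos(-39.6°) + j·sin(-39.6°)) = 77.82 - j64.38 V
  V3 = 7.53·(cos(0.0°) + j·sin(0.0°)) = 7.53 V
  V4 = 18.1·(cos(30.0°) + j·sin(30.0°)) = 15.68 + j9.05 V
Step 2 — Sum components: V_total = 265.3 + j84.95 V.
Step 3 — Convert to polar: |V_total| = 278.5 V, ∠V_total = 17.8°.

V_total = 278.5∠17.8° V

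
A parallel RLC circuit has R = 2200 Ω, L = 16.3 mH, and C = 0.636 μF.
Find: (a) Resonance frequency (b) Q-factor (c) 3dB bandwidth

Step 1 — Resonance: ω₀ = 1/√(LC) = 1/√(0.0163·6.36e-07) = 9821 rad/s.
Step 2 — f₀ = ω₀/(2π) = 1563 Hz.
Step 3 — Parallel Q: Q = R/(ω₀L) = 2200/(9821·0.0163) = 13.74.
Step 4 — Bandwidth: Δω = ω₀/Q = 714.7 rad/s; BW = Δω/(2π) = 113.7 Hz.

(a) f₀ = 1563 Hz  (b) Q = 13.74  (c) BW = 113.7 Hz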